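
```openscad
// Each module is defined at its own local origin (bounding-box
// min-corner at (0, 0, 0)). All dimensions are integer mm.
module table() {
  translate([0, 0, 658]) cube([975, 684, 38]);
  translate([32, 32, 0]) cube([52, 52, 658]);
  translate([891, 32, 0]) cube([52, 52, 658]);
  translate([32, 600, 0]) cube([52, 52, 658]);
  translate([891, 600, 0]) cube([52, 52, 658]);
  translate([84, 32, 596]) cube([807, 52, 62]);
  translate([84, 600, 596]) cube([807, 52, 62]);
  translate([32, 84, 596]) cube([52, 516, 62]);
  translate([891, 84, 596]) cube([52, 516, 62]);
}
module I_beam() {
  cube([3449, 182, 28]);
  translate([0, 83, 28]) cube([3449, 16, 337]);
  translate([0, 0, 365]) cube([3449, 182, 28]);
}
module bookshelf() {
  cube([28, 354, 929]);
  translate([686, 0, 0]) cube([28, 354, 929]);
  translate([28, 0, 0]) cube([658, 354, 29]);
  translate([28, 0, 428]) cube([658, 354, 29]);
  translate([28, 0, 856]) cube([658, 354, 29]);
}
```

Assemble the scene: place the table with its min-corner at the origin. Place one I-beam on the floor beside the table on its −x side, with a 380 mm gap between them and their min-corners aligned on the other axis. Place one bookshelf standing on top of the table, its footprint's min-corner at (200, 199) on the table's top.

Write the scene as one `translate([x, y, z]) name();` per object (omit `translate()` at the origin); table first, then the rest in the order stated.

table();
translate([-3829, 0, 0]) I_beam();
translate([200, 199, 696]) bookshelf();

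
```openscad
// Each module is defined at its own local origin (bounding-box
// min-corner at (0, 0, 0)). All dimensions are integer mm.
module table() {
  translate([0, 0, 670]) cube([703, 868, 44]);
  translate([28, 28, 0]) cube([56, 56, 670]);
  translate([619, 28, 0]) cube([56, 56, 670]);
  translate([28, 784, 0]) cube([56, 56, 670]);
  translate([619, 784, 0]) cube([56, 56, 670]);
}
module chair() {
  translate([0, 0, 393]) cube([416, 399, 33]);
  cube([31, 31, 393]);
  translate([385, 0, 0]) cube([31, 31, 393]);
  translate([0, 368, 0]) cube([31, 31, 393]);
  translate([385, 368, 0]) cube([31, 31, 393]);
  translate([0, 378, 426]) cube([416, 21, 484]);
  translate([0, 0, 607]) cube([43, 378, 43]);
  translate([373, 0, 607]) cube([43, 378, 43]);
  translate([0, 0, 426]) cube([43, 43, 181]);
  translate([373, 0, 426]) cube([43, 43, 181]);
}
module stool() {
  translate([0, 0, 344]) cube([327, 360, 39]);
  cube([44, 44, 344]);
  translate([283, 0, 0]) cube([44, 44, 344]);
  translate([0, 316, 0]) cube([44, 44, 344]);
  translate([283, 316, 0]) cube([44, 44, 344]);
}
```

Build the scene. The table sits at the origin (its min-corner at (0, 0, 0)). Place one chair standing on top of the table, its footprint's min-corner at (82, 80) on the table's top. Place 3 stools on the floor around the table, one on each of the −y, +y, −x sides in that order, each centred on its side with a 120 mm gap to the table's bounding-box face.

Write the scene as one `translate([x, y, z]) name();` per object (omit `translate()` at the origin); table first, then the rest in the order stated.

table();
translate([82, 80, 714]) chair();
translate([188, -480, 0]) stool();
translate([188, 988, 0]) stool();
translate([-447, 254, 0]) stool();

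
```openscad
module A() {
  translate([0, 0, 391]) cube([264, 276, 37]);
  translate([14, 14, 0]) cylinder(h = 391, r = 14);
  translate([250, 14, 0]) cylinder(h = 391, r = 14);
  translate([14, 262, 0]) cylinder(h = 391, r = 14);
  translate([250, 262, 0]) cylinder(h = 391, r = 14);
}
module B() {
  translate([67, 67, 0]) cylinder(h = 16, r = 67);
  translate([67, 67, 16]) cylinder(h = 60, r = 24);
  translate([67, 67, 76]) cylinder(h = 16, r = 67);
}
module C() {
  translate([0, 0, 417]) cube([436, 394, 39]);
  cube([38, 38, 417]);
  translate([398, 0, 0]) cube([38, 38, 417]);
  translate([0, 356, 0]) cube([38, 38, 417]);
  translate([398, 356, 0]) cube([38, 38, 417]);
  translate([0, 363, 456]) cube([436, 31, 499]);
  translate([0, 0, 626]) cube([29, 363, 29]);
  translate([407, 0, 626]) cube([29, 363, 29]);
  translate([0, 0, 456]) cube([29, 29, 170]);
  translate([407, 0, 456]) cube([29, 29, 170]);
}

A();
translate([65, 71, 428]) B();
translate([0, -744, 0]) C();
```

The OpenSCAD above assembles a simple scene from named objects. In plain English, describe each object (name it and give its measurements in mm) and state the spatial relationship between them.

A is a four-legged stool. The seat is a 264×276×37 mm slab whose top surface is at z = 428 mm; four round legs, each 28 mm in diameter, run from the floor (z = 0) to the underside of the seat, each leg's axis is inset half a diameter from the nearest pair of seat edges (so the leg's bounding box is flush with the corner).

B is a spool: two coaxial disc flanges of radius 67 mm and thickness 16 mm, joined by a core cylinder of radius 24 mm and height 60 mm. The lower flange rests on z = 0 and the three cylinders share a vertical axis.

C is a chair: 436×394 mm seat, 39 mm thick, top at z = 456 mm, on four 38 mm square corner legs flush with the seat edges. A 31 mm thick backrest slab spans the full seat width, extending 499 mm above the seat top, its back face flush with the seat's +y edge. Two armrests of 29×29 mm section run along each side from the seat's front edge to the front of the backrest, top faces 199 mm above the seat top and outer faces flush with the seat's x-edges; a 29×29 mm post under the front of each armrest stands on the seat at the front corner.

The spool is on top of the stool, centred. The chair is on the floor beside the stool on its −y side.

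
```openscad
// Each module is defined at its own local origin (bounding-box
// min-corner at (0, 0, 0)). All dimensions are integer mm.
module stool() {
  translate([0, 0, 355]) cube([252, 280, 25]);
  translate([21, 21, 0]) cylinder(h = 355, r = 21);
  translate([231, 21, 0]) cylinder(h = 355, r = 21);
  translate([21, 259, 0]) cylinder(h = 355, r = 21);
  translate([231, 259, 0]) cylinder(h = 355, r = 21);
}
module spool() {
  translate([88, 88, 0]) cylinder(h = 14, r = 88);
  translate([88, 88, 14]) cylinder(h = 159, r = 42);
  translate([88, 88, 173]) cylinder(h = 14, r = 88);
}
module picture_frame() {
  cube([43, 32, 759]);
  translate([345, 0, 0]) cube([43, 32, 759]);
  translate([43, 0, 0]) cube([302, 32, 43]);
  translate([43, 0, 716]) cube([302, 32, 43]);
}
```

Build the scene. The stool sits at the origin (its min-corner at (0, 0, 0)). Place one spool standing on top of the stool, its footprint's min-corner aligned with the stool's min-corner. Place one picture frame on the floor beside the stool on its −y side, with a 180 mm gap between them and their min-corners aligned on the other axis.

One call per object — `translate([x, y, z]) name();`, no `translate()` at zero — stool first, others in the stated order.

stool();
translate([0, 0, 380]) spool();
translate([0, -212, 0]) picture_frame();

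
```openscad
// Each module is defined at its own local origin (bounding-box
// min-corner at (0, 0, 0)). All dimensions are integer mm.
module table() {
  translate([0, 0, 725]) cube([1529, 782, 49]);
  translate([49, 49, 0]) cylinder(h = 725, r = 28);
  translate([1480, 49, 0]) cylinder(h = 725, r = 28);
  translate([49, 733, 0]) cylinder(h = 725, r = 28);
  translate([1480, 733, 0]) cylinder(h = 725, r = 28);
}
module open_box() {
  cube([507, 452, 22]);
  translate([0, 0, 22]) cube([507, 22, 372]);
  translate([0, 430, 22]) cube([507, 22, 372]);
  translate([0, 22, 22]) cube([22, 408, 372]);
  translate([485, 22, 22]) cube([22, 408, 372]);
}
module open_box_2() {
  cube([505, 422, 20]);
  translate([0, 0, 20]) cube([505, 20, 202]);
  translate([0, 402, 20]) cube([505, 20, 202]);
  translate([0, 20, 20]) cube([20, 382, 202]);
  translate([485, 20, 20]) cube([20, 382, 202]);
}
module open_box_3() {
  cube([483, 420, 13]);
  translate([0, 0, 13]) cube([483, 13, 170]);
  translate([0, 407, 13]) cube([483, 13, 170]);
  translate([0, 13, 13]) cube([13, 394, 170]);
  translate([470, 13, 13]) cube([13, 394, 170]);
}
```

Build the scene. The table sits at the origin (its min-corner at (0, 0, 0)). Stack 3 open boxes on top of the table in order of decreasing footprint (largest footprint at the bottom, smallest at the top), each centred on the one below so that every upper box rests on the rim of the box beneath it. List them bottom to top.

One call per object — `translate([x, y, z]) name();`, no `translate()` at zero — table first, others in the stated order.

table();
translate([511, 165, 774]) open_box();
translate([512, 180, 1168]) open_box_2();
translate([523, 181, 1390]) open_box_3();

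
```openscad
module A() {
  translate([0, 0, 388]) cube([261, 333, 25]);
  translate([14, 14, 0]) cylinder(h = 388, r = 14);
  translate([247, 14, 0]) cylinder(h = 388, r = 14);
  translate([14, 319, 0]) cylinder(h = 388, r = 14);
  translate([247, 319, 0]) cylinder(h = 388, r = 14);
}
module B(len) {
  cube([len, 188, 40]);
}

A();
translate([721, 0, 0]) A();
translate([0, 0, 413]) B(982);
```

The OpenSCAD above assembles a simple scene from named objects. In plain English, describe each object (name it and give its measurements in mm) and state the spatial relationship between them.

A is a four-legged stool. The seat is 261×333 mm, 25 mm thick, top at z = 413 mm. It stands on four round legs, each 28 mm in diameter, from z = 0 to the seat underside, each leg's axis is inset half a diameter from the nearest pair of seat edges (so the leg's bounding box is flush with the corner).

B is a rectangular beam 982 mm long (x), 188 mm deep (y), 40 mm thick (z).

The beam spans the tops of two stools placed 460 mm apart, resting at z = 413 mm.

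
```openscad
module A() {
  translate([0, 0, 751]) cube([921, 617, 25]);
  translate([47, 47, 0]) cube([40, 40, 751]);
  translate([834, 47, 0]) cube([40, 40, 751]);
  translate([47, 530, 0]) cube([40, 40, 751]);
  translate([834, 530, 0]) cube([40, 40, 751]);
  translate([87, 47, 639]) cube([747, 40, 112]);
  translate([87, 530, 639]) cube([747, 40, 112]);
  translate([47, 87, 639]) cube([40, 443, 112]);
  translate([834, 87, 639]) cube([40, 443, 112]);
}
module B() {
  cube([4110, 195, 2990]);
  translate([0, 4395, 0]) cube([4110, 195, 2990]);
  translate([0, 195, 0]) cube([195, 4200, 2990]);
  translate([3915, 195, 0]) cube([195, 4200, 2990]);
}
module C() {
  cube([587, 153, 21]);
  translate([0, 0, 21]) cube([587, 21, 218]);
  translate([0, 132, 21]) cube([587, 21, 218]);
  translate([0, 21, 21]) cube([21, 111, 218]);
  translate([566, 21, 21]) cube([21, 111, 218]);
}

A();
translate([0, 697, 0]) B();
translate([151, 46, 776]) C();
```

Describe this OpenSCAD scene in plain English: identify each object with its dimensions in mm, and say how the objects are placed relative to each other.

A is a rectangular dining table. The top is 921×617×25 mm with its upper surface at z = 776 mm. It stands on four 40×40 mm square legs, each inset 47 mm from the nearest pair of top edges, running from the floor to the underside of the top. Four apron rails, 40 mm thick and 112 mm tall, run between adjacent legs with their top edges flush with the underside of the top and their outer faces flush with the legs' outer faces.

B is a box-shaped house frame (walls only): outside footprint 4110×4590 mm, wall height 2990 mm, wall thickness 195 mm. The two y-facing walls run the full x-width; the two x-facing walls fit between the inner faces of the y-facing walls.

C is an open storage box with external size 587×153×239 mm and wall thickness 21 mm (the base is also 21 mm thick). The base covers the whole footprint; the four walls stand on the base, with the y-facing walls full-width and the x-facing walls fitting between their inner faces.

The house frame is on the floor beside the table on its +y side. The open box is on top of the table.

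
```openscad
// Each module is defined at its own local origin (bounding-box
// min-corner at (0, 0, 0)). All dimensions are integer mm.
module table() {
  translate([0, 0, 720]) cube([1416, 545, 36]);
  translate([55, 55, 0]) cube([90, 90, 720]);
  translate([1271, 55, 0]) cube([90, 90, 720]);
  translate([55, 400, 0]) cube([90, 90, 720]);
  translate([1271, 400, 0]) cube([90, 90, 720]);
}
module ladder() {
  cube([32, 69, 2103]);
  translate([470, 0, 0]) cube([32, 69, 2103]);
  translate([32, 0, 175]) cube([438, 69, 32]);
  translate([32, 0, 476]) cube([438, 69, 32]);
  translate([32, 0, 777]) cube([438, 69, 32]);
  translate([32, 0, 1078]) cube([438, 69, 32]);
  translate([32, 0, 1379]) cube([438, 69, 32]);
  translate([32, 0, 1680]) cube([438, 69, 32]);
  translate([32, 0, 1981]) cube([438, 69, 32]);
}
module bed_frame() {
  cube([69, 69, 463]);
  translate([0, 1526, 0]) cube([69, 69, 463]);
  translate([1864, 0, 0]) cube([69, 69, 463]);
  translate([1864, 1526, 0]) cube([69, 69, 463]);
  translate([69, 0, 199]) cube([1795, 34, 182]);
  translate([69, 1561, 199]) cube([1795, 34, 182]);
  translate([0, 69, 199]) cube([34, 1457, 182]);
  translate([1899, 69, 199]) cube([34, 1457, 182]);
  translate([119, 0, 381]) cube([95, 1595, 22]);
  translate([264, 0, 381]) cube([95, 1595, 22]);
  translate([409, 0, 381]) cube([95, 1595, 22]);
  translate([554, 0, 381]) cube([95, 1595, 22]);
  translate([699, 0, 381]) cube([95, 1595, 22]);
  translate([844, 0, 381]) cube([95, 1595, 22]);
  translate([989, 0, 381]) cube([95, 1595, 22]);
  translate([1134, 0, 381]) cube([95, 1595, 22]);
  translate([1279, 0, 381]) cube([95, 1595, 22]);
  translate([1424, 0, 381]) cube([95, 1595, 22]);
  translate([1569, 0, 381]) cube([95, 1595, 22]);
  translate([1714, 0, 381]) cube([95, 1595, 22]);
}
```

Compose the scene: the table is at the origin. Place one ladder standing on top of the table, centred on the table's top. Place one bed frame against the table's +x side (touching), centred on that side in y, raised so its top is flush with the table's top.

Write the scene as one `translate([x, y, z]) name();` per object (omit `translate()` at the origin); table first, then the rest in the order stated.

table();
translate([457, 238, 756]) ladder();
translate([1416, -525, 293]) bed_frame();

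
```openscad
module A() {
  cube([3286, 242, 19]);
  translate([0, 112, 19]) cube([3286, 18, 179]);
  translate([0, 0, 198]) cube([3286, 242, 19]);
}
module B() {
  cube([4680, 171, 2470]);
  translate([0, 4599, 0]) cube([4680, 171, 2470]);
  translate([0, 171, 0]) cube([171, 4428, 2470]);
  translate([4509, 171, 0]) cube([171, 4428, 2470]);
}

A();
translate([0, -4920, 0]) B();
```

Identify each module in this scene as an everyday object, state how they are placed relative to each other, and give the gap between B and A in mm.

A is an I-beam. B is a house frame. The house frame is on the floor beside the I-beam on its −y side. The gap between the house frame and the I-beam is 150 mm.

The house frame's nearest face is 150 mm from the I-beam's −y face.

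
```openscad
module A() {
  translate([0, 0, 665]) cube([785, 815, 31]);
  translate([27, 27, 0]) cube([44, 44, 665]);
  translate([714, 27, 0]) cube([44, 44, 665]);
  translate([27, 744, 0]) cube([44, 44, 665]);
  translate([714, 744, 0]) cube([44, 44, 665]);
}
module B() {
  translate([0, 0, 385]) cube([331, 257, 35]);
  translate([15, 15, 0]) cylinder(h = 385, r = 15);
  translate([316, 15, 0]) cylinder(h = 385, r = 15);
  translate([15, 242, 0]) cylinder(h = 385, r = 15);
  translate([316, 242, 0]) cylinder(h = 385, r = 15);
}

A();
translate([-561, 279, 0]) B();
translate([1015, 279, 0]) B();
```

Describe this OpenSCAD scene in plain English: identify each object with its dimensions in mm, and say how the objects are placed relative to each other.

A is a table with a 785×815 mm rectangular top, 31 mm thick, top surface at z = 696 mm, supported by four 44×44 mm square legs, each inset 27 mm from the nearest pair of top edges, running from the floor.

B is a four-legged stool. The seat is a 331×257×35 mm slab whose top surface is at z = 420 mm; four round legs, each 30 mm in diameter, run from the floor (z = 0) to the underside of the seat, each leg's axis is inset half a diameter from the nearest pair of seat edges (so the leg's bounding box is flush with the corner).

Two stools sit around the table at the −x, +x sides.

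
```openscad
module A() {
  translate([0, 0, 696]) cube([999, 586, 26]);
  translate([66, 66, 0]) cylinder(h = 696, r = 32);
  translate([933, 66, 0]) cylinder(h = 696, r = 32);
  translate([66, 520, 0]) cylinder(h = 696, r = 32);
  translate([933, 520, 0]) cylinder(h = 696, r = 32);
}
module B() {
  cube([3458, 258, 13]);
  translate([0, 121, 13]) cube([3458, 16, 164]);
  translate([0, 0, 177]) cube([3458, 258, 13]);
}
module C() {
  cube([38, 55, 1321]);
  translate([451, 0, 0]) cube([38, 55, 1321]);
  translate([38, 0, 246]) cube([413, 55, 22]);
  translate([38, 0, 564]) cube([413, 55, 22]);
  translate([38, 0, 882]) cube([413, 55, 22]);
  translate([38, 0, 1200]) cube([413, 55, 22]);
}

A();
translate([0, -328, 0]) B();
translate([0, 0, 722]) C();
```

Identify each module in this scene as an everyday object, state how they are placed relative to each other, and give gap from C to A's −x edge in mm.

A is a table. B is an I-beam. C is a ladder. The I-beam is on the floor beside the table on its −y side. The ladder is on top of the table. The gap from the ladder to the table's −x edge is 0 mm.

The ladder's min-x is at 0; the table's min-x is 0; gap = 0 mm.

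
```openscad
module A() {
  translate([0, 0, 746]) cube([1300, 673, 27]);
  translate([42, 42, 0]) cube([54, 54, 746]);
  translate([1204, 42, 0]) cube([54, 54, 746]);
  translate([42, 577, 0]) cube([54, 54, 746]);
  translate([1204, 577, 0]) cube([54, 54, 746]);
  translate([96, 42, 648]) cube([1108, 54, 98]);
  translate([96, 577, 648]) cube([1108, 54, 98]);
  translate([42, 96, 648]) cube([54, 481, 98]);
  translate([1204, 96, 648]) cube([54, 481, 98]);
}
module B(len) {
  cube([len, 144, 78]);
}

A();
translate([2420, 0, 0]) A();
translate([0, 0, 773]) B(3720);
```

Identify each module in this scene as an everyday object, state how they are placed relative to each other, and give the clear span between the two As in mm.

A is a table. B is a beam. A beam spans the tops of two tables. The clear span between the two tables is 1120 mm.

Second table starts at x = 2420; first ends at x = 1300; clear span = 2420 − 1300 = 1120 mm.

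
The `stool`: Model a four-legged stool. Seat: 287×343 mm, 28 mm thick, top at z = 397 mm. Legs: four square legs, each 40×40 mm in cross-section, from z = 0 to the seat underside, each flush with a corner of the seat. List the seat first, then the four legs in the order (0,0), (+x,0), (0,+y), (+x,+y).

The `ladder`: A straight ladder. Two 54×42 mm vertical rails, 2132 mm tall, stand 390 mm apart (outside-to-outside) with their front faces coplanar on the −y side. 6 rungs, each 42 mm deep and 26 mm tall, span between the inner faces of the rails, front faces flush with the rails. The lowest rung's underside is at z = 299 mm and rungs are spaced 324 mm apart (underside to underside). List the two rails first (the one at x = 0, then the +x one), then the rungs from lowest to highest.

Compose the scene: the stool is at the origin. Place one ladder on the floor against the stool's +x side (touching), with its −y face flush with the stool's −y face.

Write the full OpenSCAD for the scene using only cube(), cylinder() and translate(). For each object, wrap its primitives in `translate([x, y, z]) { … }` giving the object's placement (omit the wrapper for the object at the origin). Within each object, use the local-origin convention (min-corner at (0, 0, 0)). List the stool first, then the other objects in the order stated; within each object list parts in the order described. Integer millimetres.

translate([0, 0, 369]) cube([287, 343, 28]);
cube([40, 40, 369]);
translate([247, 0, 0]) cube([40, 40, 369]);
translate([0, 303, 0]) cube([40, 40, 369]);
translate([247, 303, 0]) cube([40, 40, 369]);
translate([287, 0, 0]) {
  cube([54, 42, 2132]);
  translate([336, 0, 0]) cube([54, 42, 2132]);
  translate([54, 0, 299]) cube([282, 42, 26]);
  translate([54, 0, 623]) cube([282, 42, 26]);
  translate([54, 0, 947]) cube([282, 42, 26]);
  translate([54, 0, 1271]) cube([282, 42, 26]);
  translate([54, 0, 1595]) cube([282, 42, 26]);
  translate([54, 0, 1919]) cube([282, 42, 26]);
}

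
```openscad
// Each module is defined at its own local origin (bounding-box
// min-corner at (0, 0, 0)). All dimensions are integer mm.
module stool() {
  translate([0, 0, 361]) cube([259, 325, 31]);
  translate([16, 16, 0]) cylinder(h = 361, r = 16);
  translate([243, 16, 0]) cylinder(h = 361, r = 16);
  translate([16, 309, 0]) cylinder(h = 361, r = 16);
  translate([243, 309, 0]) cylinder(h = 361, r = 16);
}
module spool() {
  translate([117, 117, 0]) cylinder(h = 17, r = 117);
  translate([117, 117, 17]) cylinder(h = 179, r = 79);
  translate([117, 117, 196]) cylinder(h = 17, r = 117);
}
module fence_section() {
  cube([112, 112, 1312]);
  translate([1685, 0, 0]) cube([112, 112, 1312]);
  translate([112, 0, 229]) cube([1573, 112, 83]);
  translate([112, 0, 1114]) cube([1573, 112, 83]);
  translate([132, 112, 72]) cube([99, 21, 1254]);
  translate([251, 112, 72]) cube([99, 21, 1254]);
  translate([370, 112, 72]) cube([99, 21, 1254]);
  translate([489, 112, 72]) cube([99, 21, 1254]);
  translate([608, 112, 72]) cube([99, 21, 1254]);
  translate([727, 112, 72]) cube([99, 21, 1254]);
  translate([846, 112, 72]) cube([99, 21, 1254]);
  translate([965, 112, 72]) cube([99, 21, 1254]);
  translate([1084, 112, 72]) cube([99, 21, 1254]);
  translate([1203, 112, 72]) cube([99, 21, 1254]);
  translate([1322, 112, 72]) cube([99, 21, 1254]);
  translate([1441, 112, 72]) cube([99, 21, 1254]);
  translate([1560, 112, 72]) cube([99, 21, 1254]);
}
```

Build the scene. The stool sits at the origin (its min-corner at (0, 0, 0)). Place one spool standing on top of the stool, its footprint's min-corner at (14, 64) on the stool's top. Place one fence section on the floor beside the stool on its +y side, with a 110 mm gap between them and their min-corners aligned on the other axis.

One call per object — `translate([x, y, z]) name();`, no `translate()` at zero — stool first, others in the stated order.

stool();
translate([14, 64, 392]) spool();
translate([0, 435, 0]) fence_section();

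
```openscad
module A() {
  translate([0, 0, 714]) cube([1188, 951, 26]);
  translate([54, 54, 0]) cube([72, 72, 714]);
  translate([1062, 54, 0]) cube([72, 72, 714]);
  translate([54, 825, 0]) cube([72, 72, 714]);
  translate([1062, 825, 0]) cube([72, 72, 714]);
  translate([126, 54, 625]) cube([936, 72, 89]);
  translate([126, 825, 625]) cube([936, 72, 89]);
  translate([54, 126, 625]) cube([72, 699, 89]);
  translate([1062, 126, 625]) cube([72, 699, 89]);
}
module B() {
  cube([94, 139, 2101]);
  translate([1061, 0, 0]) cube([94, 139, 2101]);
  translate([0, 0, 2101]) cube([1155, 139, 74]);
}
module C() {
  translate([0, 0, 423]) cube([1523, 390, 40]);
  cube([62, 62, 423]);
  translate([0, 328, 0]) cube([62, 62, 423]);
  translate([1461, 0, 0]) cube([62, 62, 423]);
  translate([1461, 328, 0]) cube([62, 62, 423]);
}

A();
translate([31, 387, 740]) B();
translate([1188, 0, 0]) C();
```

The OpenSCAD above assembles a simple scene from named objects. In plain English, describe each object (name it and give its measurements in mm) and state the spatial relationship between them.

A is a rectangular dining table. The top is 1188×951×26 mm with its upper surface at z = 740 mm. It stands on four 72×72 mm square legs, each inset 54 mm from the nearest pair of top edges, running from the floor to the underside of the top. Four apron rails, 72 mm thick and 89 mm tall, run between adjacent legs with their top edges flush with the underside of the top and their outer faces flush with the legs' outer faces.

B is a door frame. The clear opening is 967 mm wide and 2101 mm high. Two 94 mm wide jambs, 139 mm deep, stand either side of the opening from the floor to the top of the opening. A 74 mm thick head sits across the top of both jambs, spanning the full outside width of the frame.

C is a long wooden bench with a 1523 mm (x) × 390 mm (y) seat, 40 mm thick, its top surface 463 mm above the floor. Four 62 mm square legs at the seat corners, flush with the edges, run from z = 0 to the seat underside.

The door frame is on top of the table. The bench is against the table's +x side, with their −y faces flush.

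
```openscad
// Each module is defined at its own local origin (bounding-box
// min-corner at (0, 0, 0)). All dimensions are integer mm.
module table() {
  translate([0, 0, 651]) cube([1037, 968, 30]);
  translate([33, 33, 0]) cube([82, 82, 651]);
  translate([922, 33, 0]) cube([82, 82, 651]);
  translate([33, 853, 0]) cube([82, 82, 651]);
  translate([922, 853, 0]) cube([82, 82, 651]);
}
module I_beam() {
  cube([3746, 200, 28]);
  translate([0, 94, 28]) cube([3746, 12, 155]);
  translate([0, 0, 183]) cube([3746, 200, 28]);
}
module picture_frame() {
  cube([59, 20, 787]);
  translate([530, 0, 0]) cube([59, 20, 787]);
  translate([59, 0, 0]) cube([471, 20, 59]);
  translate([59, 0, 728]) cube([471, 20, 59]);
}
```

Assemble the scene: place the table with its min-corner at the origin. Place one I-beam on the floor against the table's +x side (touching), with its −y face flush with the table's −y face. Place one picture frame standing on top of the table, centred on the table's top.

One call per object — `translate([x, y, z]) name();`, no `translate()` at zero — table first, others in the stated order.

table();
translate([1037, 0, 0]) I_beam();
translate([224, 474, 681]) picture_frame();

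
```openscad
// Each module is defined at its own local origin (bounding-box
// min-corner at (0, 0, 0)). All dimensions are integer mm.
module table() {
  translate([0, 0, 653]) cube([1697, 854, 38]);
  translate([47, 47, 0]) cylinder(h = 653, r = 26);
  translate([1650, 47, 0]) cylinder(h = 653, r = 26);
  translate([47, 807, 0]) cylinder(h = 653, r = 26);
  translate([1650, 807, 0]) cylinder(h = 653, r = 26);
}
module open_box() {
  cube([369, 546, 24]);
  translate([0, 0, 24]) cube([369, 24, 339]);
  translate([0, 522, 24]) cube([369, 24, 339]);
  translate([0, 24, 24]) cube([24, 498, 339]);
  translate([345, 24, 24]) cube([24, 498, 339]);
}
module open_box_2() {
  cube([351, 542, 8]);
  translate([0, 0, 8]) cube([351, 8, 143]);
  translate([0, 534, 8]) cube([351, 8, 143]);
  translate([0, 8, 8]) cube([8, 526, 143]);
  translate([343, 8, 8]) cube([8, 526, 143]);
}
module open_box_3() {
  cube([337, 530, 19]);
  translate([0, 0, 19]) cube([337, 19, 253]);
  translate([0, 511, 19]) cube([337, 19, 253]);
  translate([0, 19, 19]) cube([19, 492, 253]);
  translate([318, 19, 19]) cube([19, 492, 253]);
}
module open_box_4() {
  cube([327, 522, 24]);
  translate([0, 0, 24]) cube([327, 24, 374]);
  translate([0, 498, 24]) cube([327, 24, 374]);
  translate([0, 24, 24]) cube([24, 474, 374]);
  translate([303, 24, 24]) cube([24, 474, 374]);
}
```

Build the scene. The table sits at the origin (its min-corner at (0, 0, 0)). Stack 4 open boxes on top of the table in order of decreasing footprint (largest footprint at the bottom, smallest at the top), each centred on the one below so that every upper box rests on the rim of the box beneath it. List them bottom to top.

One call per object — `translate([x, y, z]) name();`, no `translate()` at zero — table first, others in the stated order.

table();
translate([664, 154, 691]) open_box();
translate([673, 156, 1054]) open_box_2();
translate([680, 162, 1205]) open_box_3();
translate([685, 166, 1477]) open_box_4();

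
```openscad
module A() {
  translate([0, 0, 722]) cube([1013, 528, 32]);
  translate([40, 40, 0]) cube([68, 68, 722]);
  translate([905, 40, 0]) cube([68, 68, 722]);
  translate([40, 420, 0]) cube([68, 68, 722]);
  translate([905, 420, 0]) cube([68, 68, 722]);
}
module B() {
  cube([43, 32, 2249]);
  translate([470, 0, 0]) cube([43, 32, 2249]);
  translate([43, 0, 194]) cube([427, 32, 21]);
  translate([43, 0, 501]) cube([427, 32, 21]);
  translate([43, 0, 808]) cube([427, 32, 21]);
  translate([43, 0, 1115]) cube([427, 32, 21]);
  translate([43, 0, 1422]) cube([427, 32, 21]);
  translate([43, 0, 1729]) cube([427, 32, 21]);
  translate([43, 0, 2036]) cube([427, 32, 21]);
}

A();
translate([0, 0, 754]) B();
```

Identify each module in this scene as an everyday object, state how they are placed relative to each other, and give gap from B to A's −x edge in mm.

The ladder's min-x is at 0; the table's min-x is 0; gap = 0 mm.

A is a table. B is a ladder. The ladder is on top of the table. The gap from the ladder to the table's −x edge is 0 mm.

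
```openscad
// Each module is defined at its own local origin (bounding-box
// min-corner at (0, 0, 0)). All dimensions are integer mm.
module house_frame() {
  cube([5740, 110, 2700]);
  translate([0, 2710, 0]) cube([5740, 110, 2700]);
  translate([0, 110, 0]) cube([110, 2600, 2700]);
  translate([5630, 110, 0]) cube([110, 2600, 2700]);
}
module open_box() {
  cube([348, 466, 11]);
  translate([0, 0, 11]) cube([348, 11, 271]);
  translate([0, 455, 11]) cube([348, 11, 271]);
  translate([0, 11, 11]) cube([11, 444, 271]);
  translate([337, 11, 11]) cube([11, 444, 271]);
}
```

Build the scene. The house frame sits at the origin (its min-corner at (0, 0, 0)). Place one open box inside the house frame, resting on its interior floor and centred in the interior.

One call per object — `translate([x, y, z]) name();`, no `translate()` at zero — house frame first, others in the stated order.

house_frame();
translate([2696, 1177, 0]) open_box();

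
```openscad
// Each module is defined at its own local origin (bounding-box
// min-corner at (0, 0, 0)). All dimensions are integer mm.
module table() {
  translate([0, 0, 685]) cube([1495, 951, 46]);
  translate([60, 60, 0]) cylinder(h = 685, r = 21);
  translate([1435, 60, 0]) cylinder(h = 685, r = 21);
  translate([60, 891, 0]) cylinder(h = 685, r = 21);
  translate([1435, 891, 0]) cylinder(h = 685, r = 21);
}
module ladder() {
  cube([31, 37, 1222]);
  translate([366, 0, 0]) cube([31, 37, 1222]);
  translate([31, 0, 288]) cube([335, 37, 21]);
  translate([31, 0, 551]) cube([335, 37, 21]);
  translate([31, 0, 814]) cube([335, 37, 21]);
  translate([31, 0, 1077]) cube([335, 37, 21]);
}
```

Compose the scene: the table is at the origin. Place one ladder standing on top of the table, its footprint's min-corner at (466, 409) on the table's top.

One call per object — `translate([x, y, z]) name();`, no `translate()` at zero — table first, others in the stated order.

table();
translate([466, 409, 731]) ladder();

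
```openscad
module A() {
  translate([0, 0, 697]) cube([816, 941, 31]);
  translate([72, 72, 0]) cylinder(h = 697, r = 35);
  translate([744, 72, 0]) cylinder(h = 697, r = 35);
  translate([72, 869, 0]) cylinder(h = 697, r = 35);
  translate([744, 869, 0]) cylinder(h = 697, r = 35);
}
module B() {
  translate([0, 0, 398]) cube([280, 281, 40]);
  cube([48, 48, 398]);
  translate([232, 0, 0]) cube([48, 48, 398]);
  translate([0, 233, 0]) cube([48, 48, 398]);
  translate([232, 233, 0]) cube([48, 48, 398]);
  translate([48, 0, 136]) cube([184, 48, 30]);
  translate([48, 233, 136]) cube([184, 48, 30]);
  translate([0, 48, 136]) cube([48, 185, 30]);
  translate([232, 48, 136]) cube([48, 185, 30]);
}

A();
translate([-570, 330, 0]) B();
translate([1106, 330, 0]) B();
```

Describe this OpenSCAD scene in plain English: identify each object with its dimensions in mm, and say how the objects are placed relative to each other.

A is a table: top 816 mm (x) × 941 mm (y), 31 mm thick, upper face at z = 728 mm, on four round legs of 70 mm diameter, each leg's bounding box inset 37 mm from the nearest pair of top edges, running from z = 0 to the bottom of the top.

B is a four-legged stool. The seat is a 280×281×40 mm slab whose top surface is at z = 438 mm; four square legs, each 48×48 mm in cross-section, run from the floor (z = 0) to the underside of the seat, each flush with a corner of the seat. Four stretchers, 48 mm wide and 30 mm tall, connect adjacent legs with their undersides at z = 136 mm, each running between the inner faces of the legs it joins and aligned with the legs' outer faces on the other axis.

Two stools sit around the table at the −x, +x sides.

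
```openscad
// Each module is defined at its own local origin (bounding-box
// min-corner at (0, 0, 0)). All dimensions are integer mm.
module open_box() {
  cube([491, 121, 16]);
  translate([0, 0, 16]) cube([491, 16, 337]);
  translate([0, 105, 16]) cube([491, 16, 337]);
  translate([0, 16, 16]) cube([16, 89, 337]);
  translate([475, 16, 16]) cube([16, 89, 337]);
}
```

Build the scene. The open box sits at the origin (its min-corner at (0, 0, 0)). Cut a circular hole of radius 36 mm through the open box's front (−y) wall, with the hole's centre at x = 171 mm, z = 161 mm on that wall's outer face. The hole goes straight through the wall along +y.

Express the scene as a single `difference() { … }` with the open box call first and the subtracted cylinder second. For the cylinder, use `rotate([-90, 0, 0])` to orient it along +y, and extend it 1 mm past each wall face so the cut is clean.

difference() {
  open_box();
  translate([171, -1, 161]) rotate([-90, 0, 0]) cylinder(h = 18, r = 36);
}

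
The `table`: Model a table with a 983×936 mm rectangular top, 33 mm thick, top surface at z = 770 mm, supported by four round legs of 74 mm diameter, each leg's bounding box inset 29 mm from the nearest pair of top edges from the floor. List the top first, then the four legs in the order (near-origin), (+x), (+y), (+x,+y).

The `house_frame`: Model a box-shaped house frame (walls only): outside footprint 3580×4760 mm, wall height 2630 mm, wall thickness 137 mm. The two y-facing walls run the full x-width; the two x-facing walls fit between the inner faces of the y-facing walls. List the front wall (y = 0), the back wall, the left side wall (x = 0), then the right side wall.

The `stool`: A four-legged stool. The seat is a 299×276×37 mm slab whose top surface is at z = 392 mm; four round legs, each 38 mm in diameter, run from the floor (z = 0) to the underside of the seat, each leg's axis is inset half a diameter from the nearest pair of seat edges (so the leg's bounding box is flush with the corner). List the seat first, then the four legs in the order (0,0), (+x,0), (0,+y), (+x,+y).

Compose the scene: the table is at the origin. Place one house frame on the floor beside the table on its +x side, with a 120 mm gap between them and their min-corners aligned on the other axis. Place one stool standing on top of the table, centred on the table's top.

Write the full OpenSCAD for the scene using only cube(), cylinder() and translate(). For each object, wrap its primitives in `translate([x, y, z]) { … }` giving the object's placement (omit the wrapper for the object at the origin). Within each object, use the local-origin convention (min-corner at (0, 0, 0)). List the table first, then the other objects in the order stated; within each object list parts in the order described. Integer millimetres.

translate([0, 0, 737]) cube([983, 936, 33]);
translate([66, 66, 0]) cylinder(h = 737, r = 37);
translate([917, 66, 0]) cylinder(h = 737, r = 37);
translate([66, 870, 0]) cylinder(h = 737, r = 37);
translate([917, 870, 0]) cylinder(h = 737, r = 37);
translate([1103, 0, 0]) {
  cube([3580, 137, 2630]);
  translate([0, 4623, 0]) cube([3580, 137, 2630]);
  translate([0, 137, 0]) cube([137, 4486, 2630]);
  translate([3443, 137, 0]) cube([137, 4486, 2630]);
}
translate([342, 330, 770]) {
  translate([0, 0, 355]) cube([299, 276, 37]);
  translate([19, 19, 0]) cylinder(h = 355, r = 19);
  translate([280, 19, 0]) cylinder(h = 355, r = 19);
  translate([19, 257, 0]) cylinder(h = 355, r = 19);
  translate([280, 257, 0]) cylinder(h = 355, r = 19);
}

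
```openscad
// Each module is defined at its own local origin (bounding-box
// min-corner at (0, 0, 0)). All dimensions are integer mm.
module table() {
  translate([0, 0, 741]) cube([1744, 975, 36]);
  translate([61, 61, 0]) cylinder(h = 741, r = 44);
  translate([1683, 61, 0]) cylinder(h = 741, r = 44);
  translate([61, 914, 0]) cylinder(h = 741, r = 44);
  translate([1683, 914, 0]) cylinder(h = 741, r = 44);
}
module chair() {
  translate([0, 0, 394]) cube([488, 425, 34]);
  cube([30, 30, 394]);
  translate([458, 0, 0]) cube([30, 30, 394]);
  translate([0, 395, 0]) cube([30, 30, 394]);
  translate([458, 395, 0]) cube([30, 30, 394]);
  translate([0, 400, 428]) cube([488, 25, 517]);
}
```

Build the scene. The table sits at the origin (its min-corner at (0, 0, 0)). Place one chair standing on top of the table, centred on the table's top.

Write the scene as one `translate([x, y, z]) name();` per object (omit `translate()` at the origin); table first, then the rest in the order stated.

table();
translate([628, 275, 777]) chair();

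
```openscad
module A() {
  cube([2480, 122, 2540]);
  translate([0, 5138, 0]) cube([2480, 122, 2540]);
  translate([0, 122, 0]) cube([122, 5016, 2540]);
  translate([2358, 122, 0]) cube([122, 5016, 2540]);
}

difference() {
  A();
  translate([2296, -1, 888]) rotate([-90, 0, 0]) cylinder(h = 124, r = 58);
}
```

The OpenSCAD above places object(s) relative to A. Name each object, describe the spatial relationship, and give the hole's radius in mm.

A is a house frame. The house frame has a circular hole through its front wall. The hole's radius is 58 mm.

The subtracted cylinder has r = 58 mm.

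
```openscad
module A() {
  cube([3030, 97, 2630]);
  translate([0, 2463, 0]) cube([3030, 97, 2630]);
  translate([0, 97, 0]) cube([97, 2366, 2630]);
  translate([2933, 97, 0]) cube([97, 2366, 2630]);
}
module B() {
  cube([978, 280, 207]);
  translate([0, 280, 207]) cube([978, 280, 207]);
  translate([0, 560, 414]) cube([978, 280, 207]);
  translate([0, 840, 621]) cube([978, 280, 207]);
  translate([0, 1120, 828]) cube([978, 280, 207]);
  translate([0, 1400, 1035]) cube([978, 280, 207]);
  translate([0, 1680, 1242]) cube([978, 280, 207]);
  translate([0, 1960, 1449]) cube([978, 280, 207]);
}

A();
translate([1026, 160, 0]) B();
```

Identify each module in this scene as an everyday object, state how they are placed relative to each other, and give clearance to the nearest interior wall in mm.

Clearances: x = 929, y = 63; minimum 63 mm.

A is a house frame. B is a staircase. The staircase sits inside the house frame, centred. The clearance to the nearest interior wall is 63 mm.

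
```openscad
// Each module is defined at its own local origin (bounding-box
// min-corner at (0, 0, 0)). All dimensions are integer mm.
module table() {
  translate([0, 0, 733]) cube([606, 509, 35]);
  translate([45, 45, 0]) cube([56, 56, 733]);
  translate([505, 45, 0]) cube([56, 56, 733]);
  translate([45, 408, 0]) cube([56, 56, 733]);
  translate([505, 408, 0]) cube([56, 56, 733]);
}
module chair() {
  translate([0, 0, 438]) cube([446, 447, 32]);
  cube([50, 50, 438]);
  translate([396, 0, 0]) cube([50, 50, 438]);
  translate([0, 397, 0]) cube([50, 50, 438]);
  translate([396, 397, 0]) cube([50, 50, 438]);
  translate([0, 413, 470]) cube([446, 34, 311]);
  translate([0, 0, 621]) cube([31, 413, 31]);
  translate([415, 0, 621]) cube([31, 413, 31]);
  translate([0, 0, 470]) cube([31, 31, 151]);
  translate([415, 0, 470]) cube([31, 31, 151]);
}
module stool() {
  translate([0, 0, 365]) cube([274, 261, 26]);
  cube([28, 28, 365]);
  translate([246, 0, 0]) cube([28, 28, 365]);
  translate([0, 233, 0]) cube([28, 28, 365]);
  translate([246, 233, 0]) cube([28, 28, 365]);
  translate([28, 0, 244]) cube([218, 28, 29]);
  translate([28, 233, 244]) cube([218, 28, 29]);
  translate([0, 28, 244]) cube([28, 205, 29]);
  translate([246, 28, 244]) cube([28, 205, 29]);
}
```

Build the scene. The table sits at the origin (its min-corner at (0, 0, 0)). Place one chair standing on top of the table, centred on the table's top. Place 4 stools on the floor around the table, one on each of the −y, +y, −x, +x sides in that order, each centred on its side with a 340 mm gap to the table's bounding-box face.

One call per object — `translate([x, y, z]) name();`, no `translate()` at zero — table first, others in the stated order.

table();
translate([80, 31, 768]) chair();
translate([166, -601, 0]) stool();
translate([166, 849, 0]) stool();
translate([-614, 124, 0]) stool();
translate([946, 124, 0]) stool();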